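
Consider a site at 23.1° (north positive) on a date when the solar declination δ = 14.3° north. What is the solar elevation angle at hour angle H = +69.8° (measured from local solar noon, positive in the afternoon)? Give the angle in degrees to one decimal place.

23.9°

cos θ_z = sin φ sin δ + cos φ cos δ cos H = (0.3923)(0.2470) + (0.9198)(0.9690)(0.3453) = 0.4047.
θ_z = arccos(0.4047) = 66.13°, so the elevation is 90° − 66.13° = 23.87°.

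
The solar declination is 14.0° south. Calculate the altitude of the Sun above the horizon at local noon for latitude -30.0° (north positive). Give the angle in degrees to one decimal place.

74.0°

At local solar noon the hour angle is zero, so the elevation is 90° − |φ − δ| = 90° − |-30.0° − (-14.0°)| = 90° − 16.0° = 74.0°.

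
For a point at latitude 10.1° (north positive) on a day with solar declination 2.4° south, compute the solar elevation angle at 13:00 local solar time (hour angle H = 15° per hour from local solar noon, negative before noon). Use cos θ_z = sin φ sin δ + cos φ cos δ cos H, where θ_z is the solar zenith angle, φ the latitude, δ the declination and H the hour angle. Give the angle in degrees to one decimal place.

70.5°

Hour angle H = 15° × (13 − 12) = 15.00°.
cos θ_z = sin(10.1°) sin(-2.4°) + cos(10.1°) cos(-2.4°) cos(15.00°) = -0.0073 + 0.9501 = 0.9428.
θ_z = arccos(0.9428) = 19.47°, so the elevation is 90° − 19.47° = 70.53°.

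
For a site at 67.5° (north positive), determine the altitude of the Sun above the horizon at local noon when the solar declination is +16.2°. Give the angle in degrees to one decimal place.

38.7°

At local solar noon the hour angle is zero, so the elevation is 90° − |φ − δ| = 90° − |67.5° − (16.2°)| = 90° − 51.3° = 38.7°.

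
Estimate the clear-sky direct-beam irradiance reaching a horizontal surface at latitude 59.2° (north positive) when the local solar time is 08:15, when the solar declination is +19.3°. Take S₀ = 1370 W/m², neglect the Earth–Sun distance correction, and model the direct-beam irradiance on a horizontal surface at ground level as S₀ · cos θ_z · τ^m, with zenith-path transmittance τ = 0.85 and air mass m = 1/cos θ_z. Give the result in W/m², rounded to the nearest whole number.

Hour angle H = 15° × (8.25 − 12) = -56.25°.
With φ = 59.2°, δ = 19.3°, H = -56.25°: sin φ sin δ = 0.2839, cos φ cos δ cos H = 0.2685, so cos θ_z = 0.5524.
Air mass m = 1/cos θ_z = 1/0.5524 = 1.810; τ^m = 0.85^1.810 = 0.7452.
Surface direct beam = 1370 × 0.5524 × 0.7452 = 563.96 W/m².

564 W/m²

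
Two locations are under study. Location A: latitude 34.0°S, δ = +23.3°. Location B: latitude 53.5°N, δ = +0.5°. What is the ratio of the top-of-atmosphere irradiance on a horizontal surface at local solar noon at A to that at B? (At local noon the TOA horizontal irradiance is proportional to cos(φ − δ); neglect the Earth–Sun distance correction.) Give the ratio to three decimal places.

A: cos θ_z = cos(-34.0° − (23.3°)) = 0.5402.
B: cos θ_z = cos(53.5° − (0.5°)) = 0.6018.
Ratio A/B = 0.5402 / 0.6018 = 0.8976.

0.898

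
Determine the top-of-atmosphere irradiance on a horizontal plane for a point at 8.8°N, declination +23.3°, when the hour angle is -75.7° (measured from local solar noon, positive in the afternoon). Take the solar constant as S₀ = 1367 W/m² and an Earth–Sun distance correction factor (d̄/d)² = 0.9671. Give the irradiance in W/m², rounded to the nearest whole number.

cos θ_z = sin φ sin δ + cos φ cos δ cos H = (0.1530)(0.3955) + (0.9882)(0.9184)(0.2470) = 0.2847.
Top-of-atmosphere irradiance = S₀ (d̄/d)² cos θ_z = 1367 × 0.9671 × 0.2847 = 376.38 W/m².

376 W/m²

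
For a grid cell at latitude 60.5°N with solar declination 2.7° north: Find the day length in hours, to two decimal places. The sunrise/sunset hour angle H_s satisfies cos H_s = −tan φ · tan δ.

12.64 hours

The sunset hour angle satisfies cos H_s = −tan φ tan δ = -0.0834, giving H_s = 94.78°.
Day length = 2 H_s / 15° h⁻¹ = 189.56° / 15 = 12.637 h.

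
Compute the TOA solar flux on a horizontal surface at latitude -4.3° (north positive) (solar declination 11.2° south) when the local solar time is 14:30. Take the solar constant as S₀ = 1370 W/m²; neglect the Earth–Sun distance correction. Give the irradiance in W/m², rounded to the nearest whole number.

1083 W/m²

Hour angle H = 15° × (14.5 − 12) = 37.50°.
cos θ_z = sin φ sin δ + cos φ cos δ cos H = (-0.0750)(-0.1942) + (0.9972)(0.9810)(0.7934) = 0.7907.
Top-of-atmosphere irradiance = S₀ cos θ_z = 1370 × 0.7907 = 1083.26 W/m².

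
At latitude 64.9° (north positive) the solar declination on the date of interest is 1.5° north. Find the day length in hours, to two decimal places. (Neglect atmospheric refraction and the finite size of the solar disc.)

cos H_s = −tan(64.9°) · tan(1.5°) = -0.0559, so H_s = arccos(-0.0559) = 93.20°.
Day length = 2 H_s / 15° h⁻¹ = 186.40° / 15 = 12.427 h.

12.43 hours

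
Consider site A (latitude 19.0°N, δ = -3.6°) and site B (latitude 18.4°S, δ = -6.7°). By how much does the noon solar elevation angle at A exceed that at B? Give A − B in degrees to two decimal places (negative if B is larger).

A: 90° − |19.0 − (-3.6)| = 67.40°.
B: 90° − |-18.4 − (-6.7)| = 78.30°.
A − B = 67.40 − 78.30 = -10.90°.

-10.90°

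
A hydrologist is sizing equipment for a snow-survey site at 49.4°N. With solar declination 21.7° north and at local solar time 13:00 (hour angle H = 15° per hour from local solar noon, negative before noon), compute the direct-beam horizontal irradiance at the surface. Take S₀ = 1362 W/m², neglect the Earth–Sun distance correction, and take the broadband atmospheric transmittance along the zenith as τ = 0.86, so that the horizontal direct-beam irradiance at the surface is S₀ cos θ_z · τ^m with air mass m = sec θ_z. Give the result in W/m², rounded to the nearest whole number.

989 W/m²

Hour angle H = 15° × (13 − 12) = 15.00°.
cos θ_z = sin(49.4°) sin(21.7°) + cos(49.4°) cos(21.7°) cos(15.00°) = 0.2807 + 0.5841 = 0.8648.
Air mass m = 1/cos θ_z = 1/0.8648 = 1.156; τ^m = 0.86^1.156 = 0.8400.
Surface direct beam = 1362 × 0.8648 × 0.8400 = 989.40 W/m².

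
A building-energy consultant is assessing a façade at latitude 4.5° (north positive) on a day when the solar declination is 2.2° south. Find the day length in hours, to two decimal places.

cos H_s = −tan(4.5°) · tan(-2.2°) = 0.0030, so H_s = arccos(0.0030) = 89.83°.
Day length = 2 H_s / 15° h⁻¹ = 179.66° / 15 = 11.977 h.

11.98 hours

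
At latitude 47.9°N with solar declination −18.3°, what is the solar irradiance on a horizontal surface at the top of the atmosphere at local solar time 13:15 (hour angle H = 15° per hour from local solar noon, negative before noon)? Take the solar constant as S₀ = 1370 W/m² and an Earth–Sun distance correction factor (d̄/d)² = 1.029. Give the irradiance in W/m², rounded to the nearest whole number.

521 W/m²

Hour angle H = 15° × (13.25 − 12) = 18.75°.
cos θ_z = sin(47.9°) sin(-18.3°) + cos(47.9°) cos(-18.3°) cos(18.75°) = -0.2330 + 0.6027 = 0.3697.
Top-of-atmosphere irradiance = S₀ (d̄/d)² cos θ_z = 1370 × 1.029 × 0.3697 = 521.18 W/m².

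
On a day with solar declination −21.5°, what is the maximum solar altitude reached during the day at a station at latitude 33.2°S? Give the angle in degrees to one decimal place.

78.3°

At local solar noon the hour angle is zero, so the elevation is 90° − |φ − δ| = 90° − |-33.2° − (-21.5°)| = 90° − 11.7° = 78.3°.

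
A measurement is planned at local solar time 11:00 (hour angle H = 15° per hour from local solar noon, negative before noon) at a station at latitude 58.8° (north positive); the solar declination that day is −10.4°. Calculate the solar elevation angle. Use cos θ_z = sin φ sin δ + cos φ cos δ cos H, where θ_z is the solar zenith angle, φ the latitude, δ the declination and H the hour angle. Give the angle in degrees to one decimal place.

Hour angle H = 15° × (11 − 12) = -15.00°.
With φ = 58.8°, δ = -10.4°, H = -15.00°: sin φ sin δ = -0.1544, cos φ cos δ cos H = 0.4922, so cos θ_z = 0.3378.
θ_z = arccos(0.3378) = 70.26°, so the elevation is 90° − 70.26° = 19.74°.

19.7°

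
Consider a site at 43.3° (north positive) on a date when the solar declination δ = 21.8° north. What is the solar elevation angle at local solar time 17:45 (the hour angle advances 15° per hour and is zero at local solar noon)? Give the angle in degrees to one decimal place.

Hour angle H = 15° × (17.75 − 12) = 86.25°.
With φ = 43.3°, δ = 21.8°, H = 86.25°: sin φ sin δ = 0.2547, cos φ cos δ cos H = 0.0442, so cos θ_z = 0.2989.
θ_z = arccos(0.2989) = 72.61°, so the elevation is 90° − 72.61° = 17.39°.

17.4°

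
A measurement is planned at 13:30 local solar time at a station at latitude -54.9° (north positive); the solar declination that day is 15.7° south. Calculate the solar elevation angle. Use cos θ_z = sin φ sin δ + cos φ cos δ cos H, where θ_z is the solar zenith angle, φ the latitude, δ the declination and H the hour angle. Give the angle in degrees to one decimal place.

Hour angle H = 15° × (13.5 − 12) = 22.50°.
cos θ_z = sin φ sin δ + cos φ cos δ cos H = (-0.8181)(-0.2706) + (0.5750)(0.9627)(0.9239) = 0.7328.
θ_z = arccos(0.7328) = 42.88°, so the elevation is 90° − 42.88° = 47.12°.

47.1°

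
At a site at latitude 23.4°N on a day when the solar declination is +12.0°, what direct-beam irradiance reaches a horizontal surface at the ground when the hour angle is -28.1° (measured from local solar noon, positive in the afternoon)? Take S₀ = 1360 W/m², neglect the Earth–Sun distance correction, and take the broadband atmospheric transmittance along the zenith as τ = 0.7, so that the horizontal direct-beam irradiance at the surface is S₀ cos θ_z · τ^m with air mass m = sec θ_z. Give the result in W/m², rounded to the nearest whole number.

791 W/m²

cos θ_z = sin(23.4°) sin(12.0°) + cos(23.4°) cos(12.0°) cos(-28.10°) = 0.0826 + 0.7919 = 0.8745.
Air mass m = 1/cos θ_z = 1/0.8745 = 1.144; τ^m = 0.7^1.144 = 0.6650.
Surface direct beam = 1360 × 0.8745 × 0.6650 = 790.90 W/m².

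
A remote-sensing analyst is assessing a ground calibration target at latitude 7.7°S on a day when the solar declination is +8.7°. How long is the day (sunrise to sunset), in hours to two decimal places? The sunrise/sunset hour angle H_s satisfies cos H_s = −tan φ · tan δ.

11.84 hours

cos H_s = −tan(-7.7°) · tan(8.7°) = 0.0207, so H_s = arccos(0.0207) = 88.81°.
Day length = 2 H_s / 15° h⁻¹ = 177.62° / 15 = 11.841 h.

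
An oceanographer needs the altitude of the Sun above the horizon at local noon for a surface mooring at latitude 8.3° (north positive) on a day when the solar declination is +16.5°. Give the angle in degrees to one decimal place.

At local solar noon the hour angle is zero, so the elevation is 90° − |φ − δ| = 90° − |8.3° − (16.5°)| = 90° − 8.2° = 81.8°.

81.8°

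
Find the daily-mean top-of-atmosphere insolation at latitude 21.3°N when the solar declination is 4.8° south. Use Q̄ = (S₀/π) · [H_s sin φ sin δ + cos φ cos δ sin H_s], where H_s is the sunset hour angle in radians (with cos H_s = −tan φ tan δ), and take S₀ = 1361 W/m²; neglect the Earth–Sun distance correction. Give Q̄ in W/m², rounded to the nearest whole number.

−tan φ tan δ = −(0.3899)(-0.0840) = 0.0328; H_s = arccos(0.0328) = 88.12°. In radians, H_s = 1.5380.
H_s sin φ sin δ = 1.5380 × 0.3633 × -0.0837 = -0.0468.
cos φ cos δ sin H_s = 0.9317 × 0.9965 × 0.9995 = 0.9280.
Q̄ = (1361/π) × (-0.0468 + 0.9280) = 433.22 × 0.8812 = 381.75 W/m².

382 W/m²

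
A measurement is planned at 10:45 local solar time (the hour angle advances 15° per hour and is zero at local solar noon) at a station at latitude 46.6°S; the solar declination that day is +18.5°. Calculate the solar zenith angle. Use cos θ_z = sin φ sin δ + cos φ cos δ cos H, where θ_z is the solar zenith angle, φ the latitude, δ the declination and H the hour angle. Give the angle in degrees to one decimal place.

67.3°

Hour angle H = 15° × (10.75 − 12) = -18.75°.
cos θ_z = sin φ sin δ + cos φ cos δ cos H = (-0.7266)(0.3173) + (0.6871)(0.9483)(0.9469) = 0.3864.
θ_z = arccos(0.3864) = 67.27°.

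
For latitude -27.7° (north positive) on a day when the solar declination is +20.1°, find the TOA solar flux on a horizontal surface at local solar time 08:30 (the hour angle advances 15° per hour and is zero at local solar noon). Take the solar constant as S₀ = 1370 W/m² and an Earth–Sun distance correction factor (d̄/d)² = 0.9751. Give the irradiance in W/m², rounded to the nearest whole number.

Hour angle H = 15° × (8.5 − 12) = -52.50°.
cos θ_z = sin φ sin δ + cos φ cos δ cos H = (-0.4648)(0.3437) + (0.8854)(0.9391)(0.6088) = 0.3465.
Top-of-atmosphere irradiance = S₀ (d̄/d)² cos θ_z = 1370 × 0.9751 × 0.3465 = 462.88 W/m².

463 W/m²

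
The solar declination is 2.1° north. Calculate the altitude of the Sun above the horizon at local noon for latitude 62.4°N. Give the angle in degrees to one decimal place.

29.7°

At local solar noon the hour angle is zero, so the elevation is 90° − |φ − δ| = 90° − |62.4° − (2.1°)| = 90° − 60.3° = 29.7°.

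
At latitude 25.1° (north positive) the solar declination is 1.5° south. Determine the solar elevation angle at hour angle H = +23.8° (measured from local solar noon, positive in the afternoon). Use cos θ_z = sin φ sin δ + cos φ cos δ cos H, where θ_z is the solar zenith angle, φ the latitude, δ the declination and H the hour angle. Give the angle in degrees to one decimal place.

cos θ_z = sin φ sin δ + cos φ cos δ cos H = (0.4242)(-0.0262) + (0.9056)(0.9997)(0.9150) = 0.8173.
θ_z = arccos(0.8173) = 35.18°, so the elevation is 90° − 35.18° = 54.82°.

54.8°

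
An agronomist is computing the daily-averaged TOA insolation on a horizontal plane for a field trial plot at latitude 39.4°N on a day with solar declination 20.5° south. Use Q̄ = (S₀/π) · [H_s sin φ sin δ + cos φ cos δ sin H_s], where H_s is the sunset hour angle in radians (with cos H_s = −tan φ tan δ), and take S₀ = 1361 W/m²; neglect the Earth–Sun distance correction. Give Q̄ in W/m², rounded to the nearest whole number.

cos H_s = −tan(39.4°) · tan(-20.5°) = 0.3071, so H_s = arccos(0.3071) = 72.12°. In radians, H_s = 1.2587.
H_s sin φ sin δ = 1.2587 × 0.6347 × -0.3502 = -0.2798.
cos φ cos δ sin H_s = 0.7727 × 0.9367 × 0.9517 = 0.6888.
Q̄ = (1361/π) × (-0.2798 + 0.6888) = 433.22 × 0.4090 = 177.19 W/m².

177 W/m²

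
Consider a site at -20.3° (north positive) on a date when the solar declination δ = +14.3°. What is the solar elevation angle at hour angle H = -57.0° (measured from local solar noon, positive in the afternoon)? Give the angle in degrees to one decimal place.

cos θ_z = sin(-20.3°) sin(14.3°) + cos(-20.3°) cos(14.3°) cos(-57.00°) = -0.0857 + 0.4950 = 0.4093.
θ_z = arccos(0.4093) = 65.84°, so the elevation is 90° − 65.84° = 24.16°.

24.2°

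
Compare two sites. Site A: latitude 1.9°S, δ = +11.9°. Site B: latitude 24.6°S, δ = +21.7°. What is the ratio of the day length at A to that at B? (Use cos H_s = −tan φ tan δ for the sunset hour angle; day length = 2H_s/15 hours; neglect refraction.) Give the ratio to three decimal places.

A: H_s = arccos(−tan -1.9° · tan 11.9°) = 89.60°, so 2H_s/15 = 11.9467 h.
B: H_s = arccos(−tan -24.6° · tan 21.7°) = 79.50°, so 2H_s/15 = 10.6000 h.
Ratio A/B = 11.9467 / 10.6000 = 1.1270.

1.127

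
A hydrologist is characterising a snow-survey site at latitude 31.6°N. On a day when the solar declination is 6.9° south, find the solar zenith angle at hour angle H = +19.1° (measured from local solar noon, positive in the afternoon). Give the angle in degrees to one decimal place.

42.6°

With φ = 31.6°, δ = -6.9°, H = 19.10°: sin φ sin δ = -0.0630, cos φ cos δ cos H = 0.7990, so cos θ_z = 0.7360.
θ_z = arccos(0.7360) = 42.61°.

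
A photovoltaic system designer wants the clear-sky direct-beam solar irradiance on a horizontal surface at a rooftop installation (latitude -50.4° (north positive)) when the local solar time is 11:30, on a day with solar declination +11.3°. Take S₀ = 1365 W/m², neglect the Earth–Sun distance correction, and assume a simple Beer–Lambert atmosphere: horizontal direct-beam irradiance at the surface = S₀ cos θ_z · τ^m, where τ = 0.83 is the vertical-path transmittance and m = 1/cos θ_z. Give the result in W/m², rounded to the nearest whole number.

430 W/m²

Hour angle H = 15° × (11.5 − 12) = -7.50°.
cos θ_z = sin φ sin δ + cos φ cos δ cos H = (-0.7705)(0.1959) + (0.6374)(0.9806)(0.9914) = 0.4687.
Air mass m = 1/cos θ_z = 1/0.4687 = 2.134; τ^m = 0.83^2.134 = 0.6719.
Surface direct beam = 1365 × 0.4687 × 0.6719 = 429.87 W/m².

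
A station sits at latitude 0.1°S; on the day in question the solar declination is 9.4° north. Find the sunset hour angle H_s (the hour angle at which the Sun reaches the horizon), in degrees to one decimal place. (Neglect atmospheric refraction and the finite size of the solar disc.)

90.0°

The sunset hour angle satisfies cos H_s = −tan φ tan δ = 0.0003, giving H_s = 89.98°.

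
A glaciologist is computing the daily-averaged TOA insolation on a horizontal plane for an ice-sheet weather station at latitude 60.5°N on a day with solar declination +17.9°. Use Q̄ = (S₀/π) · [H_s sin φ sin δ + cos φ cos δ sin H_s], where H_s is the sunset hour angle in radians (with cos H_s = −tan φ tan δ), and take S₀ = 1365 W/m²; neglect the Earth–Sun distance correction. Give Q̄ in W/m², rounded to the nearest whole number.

cos H_s = −tan(60.5°) · tan(17.9°) = -0.5709, so H_s = arccos(-0.5709) = 124.81°. In radians, H_s = 2.1783.
H_s sin φ sin δ = 2.1783 × 0.8704 × 0.3074 = 0.5828.
cos φ cos δ sin H_s = 0.4924 × 0.9516 × 0.8211 = 0.3847.
Q̄ = (1365/π) × (0.5828 + 0.3847) = 434.49 × 0.9675 = 420.37 W/m².

420 W/m²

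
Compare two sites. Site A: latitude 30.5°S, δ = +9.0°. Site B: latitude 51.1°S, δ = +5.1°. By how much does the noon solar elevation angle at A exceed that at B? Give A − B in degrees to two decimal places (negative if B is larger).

+16.70°

A: 90° − |-30.5 − (9.0)| = 50.50°.
B: 90° − |-51.1 − (5.1)| = 33.80°.
A − B = 50.50 − 33.80 = 16.70°.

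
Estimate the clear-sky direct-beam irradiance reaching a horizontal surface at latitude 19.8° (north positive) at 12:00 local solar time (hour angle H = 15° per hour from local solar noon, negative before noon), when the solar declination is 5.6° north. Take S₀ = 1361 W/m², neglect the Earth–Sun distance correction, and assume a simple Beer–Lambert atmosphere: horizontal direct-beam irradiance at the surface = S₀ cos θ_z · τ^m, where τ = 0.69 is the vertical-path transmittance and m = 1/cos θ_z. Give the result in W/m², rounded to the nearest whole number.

900 W/m²

Hour angle H = 15° × (12 − 12) = 0.00°.
cos θ_z = sin φ sin δ + cos φ cos δ cos H = (0.3387)(0.0976) + (0.9409)(0.9952)(1.0000) = 0.9694.
Air mass m = 1/cos θ_z = 1/0.9694 = 1.032; τ^m = 0.69^1.032 = 0.6819.
Surface direct beam = 1361 × 0.9694 × 0.6819 = 899.67 W/m².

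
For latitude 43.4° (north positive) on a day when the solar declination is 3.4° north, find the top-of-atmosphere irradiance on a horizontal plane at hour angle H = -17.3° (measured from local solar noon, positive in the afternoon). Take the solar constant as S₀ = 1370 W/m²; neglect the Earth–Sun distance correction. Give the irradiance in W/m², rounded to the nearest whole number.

cos θ_z = sin φ sin δ + cos φ cos δ cos H = (0.6871)(0.0593) + (0.7266)(0.9982)(0.9548) = 0.7333.
Top-of-atmosphere irradiance = S₀ cos θ_z = 1370 × 0.7333 = 1004.62 W/m².

1005 W/m²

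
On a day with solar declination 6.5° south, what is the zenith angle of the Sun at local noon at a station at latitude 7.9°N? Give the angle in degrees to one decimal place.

At local solar noon the hour angle is zero, so the zenith angle is |φ − δ| = |7.9° − (-6.5°)| = 14.4°.

14.4°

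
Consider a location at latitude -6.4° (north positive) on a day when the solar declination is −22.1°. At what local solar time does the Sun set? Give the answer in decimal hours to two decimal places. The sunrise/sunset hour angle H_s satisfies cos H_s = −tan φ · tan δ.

18.17 h

cos H_s = −tan(-6.4°) · tan(-22.1°) = -0.0455, so H_s = arccos(-0.0455) = 92.61°.
Sunset is at 12 + H_s/15 = 12 + 6.174 = 18.174 h local solar time.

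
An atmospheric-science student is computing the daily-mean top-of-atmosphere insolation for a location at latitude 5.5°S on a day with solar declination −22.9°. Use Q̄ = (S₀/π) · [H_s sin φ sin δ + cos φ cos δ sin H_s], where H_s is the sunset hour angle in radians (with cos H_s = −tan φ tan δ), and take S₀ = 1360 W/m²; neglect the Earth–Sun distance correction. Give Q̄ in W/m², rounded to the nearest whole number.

423 W/m²

−tan φ tan δ = −(-0.0963)(-0.4224) = -0.0407; H_s = arccos(-0.0407) = 92.33°. In radians, H_s = 1.6115.
H_s sin φ sin δ = 1.6115 × -0.0958 × -0.3891 = 0.0601.
cos φ cos δ sin H_s = 0.9954 × 0.9212 × 0.9992 = 0.9162.
Q̄ = (1360/π) × (0.0601 + 0.9162) = 432.90 × 0.9763 = 422.64 W/m².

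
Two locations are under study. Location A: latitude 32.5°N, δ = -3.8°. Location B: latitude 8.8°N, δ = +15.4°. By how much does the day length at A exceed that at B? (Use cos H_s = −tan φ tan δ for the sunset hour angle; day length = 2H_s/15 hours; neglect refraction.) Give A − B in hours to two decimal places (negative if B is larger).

-0.65 h

A: H_s = arccos(−tan 32.5° · tan -3.8°) = 87.57°, so 2H_s/15 = 11.6760 h.
B: H_s = arccos(−tan 8.8° · tan 15.4°) = 92.44°, so 2H_s/15 = 12.3253 h.
A − B = 11.6760 − 12.3253 = -0.6493 h.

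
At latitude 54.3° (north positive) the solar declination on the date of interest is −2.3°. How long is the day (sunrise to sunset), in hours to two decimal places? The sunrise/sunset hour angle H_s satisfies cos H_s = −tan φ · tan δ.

11.57 hours

−tan φ tan δ = −(1.3916)(-0.0402) = 0.0559; H_s = arccos(0.0559) = 86.80°.
Day length = 2 H_s / 15° h⁻¹ = 173.60° / 15 = 11.573 h.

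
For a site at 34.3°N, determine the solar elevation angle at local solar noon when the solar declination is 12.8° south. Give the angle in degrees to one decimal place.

42.9°

At local solar noon the hour angle is zero, so the elevation is 90° − |φ − δ| = 90° − |34.3° − (-12.8°)| = 90° − 47.1° = 42.9°.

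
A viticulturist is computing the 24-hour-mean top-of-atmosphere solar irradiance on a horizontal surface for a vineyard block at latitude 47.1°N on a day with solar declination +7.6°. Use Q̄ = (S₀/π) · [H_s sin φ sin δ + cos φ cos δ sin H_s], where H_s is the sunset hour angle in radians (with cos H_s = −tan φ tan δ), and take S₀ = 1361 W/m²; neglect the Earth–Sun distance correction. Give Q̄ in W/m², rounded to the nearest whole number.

361 W/m²

The sunset hour angle satisfies cos H_s = −tan φ tan δ = -0.1436, giving H_s = 98.26°. In radians, H_s = 1.7150.
H_s sin φ sin δ = 1.7150 × 0.7325 × 0.1323 = 0.1662.
cos φ cos δ sin H_s = 0.6807 × 0.9912 × 0.9896 = 0.6677.
Q̄ = (1361/π) × (0.1662 + 0.6677) = 433.22 × 0.8339 = 361.26 W/m².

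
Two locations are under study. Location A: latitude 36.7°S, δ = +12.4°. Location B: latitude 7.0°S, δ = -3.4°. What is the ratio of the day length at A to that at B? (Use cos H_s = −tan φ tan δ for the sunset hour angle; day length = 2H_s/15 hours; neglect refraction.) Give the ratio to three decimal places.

A: H_s = arccos(−tan -36.7° · tan 12.4°) = 80.57°, so 2H_s/15 = 10.7427 h.
B: H_s = arccos(−tan -7.0° · tan -3.4°) = 90.42°, so 2H_s/15 = 12.0560 h.
Ratio A/B = 10.7427 / 12.0560 = 0.8911.

0.891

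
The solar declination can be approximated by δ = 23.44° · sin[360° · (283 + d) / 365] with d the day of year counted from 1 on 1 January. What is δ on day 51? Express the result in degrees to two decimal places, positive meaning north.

-11.92°

360 × (283 + 51) / 365 = 329.425°; sin(329.425°) = -0.5087.
δ = 23.44 × -0.5087 = -11.924° ≈ -11.92°.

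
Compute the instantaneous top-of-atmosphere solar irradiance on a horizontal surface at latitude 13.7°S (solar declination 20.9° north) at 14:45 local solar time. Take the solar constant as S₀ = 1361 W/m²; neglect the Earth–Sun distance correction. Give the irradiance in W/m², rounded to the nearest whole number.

Hour angle H = 15° × (14.75 − 12) = 41.25°.
cos θ_z = sin φ sin δ + cos φ cos δ cos H = (-0.2368)(0.3567) + (0.9715)(0.9342)(0.7518) = 0.5978.
Top-of-atmosphere irradiance = S₀ cos θ_z = 1361 × 0.5978 = 813.61 W/m².

814 W/m²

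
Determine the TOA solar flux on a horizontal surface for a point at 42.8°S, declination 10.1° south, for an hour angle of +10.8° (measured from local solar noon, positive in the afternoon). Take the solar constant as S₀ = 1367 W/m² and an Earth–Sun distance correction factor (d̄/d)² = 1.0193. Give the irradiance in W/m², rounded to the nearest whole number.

1155 W/m²

cos θ_z = sin φ sin δ + cos φ cos δ cos H = (-0.6794)(-0.1754) + (0.7337)(0.9845)(0.9823) = 0.8287.
Top-of-atmosphere irradiance = S₀ (d̄/d)² cos θ_z = 1367 × 1.0193 × 0.8287 = 1154.70 W/m².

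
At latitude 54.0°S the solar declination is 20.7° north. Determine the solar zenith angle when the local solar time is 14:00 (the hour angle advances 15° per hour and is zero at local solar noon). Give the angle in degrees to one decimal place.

Hour angle H = 15° × (14 − 12) = 30.00°.
With φ = -54.0°, δ = 20.7°, H = 30.00°: sin φ sin δ = -0.2860, cos φ cos δ cos H = 0.4762, so cos θ_z = 0.1902.
θ_z = arccos(0.1902) = 79.04°.

79.0°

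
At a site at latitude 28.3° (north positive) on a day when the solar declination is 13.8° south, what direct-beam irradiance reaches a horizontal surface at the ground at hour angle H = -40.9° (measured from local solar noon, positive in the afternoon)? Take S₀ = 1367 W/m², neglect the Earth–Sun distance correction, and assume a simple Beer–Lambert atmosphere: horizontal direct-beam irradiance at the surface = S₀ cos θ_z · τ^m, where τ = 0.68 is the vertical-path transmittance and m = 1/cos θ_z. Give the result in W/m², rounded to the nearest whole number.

With φ = 28.3°, δ = -13.8°, H = -40.90°: sin φ sin δ = -0.1131, cos φ cos δ cos H = 0.6463, so cos θ_z = 0.5332.
Air mass m = 1/cos θ_z = 1/0.5332 = 1.875; τ^m = 0.68^1.875 = 0.4852.
Surface direct beam = 1367 × 0.5332 × 0.4852 = 353.65 W/m².

354 W/m²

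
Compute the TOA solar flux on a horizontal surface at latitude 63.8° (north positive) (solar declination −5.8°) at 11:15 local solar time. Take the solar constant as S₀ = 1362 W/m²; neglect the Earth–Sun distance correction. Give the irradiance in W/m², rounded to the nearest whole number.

463 W/m²

Hour angle H = 15° × (11.25 − 12) = -11.25°.
cos θ_z = sin φ sin δ + cos φ cos δ cos H = (0.8973)(-0.1011) + (0.4415)(0.9949)(0.9808) = 0.3401.
Top-of-atmosphere irradiance = S₀ cos θ_z = 1362 × 0.3401 = 463.22 W/m².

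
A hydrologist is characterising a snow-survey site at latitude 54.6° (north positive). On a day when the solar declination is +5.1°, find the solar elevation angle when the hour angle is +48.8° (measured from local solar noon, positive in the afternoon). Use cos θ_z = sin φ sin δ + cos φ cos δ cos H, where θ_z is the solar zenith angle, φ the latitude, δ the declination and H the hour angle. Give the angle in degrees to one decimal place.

cos θ_z = sin φ sin δ + cos φ cos δ cos H = (0.8151)(0.0889) + (0.5793)(0.9960)(0.6587) = 0.4525.
θ_z = arccos(0.4525) = 63.10°, so the elevation is 90° − 63.10° = 26.90°.

26.9°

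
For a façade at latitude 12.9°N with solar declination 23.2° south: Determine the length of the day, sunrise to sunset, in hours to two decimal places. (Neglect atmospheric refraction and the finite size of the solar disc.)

cos H_s = −tan(12.9°) · tan(-23.2°) = 0.0982, so H_s = arccos(0.0982) = 84.36°.
Day length = 2 H_s / 15° h⁻¹ = 168.72° / 15 = 11.248 h.

11.25 hours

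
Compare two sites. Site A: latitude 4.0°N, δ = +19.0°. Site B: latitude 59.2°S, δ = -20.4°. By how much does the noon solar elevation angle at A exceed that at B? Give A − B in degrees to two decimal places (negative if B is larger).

A: 90° − |4.0 − (19.0)| = 75.00°.
B: 90° − |-59.2 − (-20.4)| = 51.20°.
A − B = 75.00 − 51.20 = 23.80°.

+23.80°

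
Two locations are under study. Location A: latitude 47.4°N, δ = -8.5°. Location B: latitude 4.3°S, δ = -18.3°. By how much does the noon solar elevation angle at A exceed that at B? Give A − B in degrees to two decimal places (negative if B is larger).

A: 90° − |47.4 − (-8.5)| = 34.10°.
B: 90° − |-4.3 − (-18.3)| = 76.00°.
A − B = 34.10 − 76.00 = -41.90°.

-41.90°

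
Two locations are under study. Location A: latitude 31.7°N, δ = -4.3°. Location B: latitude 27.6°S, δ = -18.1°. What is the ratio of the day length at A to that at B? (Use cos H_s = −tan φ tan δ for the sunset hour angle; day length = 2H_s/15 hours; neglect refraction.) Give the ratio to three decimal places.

A: H_s = arccos(−tan 31.7° · tan -4.3°) = 87.34°, so 2H_s/15 = 11.6453 h.
B: H_s = arccos(−tan -27.6° · tan -18.1°) = 99.84°, so 2H_s/15 = 13.3120 h.
Ratio A/B = 11.6453 / 13.3120 = 0.8748.

0.875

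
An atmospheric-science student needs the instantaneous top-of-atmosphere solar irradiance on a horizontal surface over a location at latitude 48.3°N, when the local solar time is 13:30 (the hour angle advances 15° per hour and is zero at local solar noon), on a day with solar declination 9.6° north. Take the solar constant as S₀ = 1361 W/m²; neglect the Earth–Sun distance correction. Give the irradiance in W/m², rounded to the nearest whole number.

Hour angle H = 15° × (13.5 − 12) = 22.50°.
With φ = 48.3°, δ = 9.6°, H = 22.50°: sin φ sin δ = 0.1245, cos φ cos δ cos H = 0.6060, so cos θ_z = 0.7305.
Top-of-atmosphere irradiance = S₀ cos θ_z = 1361 × 0.7305 = 994.21 W/m².

994 W/m²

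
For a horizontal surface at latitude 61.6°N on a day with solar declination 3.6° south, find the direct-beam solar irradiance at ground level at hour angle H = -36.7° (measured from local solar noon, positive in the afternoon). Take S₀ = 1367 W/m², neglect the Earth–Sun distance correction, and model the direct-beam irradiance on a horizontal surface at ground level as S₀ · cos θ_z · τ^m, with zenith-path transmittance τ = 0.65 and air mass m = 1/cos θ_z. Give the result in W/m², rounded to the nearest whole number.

118 W/m²

cos θ_z = sin(61.6°) sin(-3.6°) + cos(61.6°) cos(-3.6°) cos(-36.70°) = -0.0552 + 0.3806 = 0.3254.
Air mass m = 1/cos θ_z = 1/0.3254 = 3.073; τ^m = 0.65^3.073 = 0.2661.
Surface direct beam = 1367 × 0.3254 × 0.2661 = 118.37 W/m².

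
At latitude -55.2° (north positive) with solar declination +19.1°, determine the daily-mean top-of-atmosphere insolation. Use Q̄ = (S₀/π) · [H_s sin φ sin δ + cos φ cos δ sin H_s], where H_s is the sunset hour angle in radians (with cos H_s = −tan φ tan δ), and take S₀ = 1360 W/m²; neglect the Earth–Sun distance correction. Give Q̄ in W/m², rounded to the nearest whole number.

80 W/m²

The sunset hour angle satisfies cos H_s = −tan φ tan δ = 0.4982, giving H_s = 60.12°. In radians, H_s = 1.0493.
H_s sin φ sin δ = 1.0493 × -0.8211 × 0.3272 = -0.2819.
cos φ cos δ sin H_s = 0.5707 × 0.9449 × 0.8671 = 0.4676.
Q̄ = (1360/π) × (-0.2819 + 0.4676) = 432.90 × 0.1857 = 80.39 W/m².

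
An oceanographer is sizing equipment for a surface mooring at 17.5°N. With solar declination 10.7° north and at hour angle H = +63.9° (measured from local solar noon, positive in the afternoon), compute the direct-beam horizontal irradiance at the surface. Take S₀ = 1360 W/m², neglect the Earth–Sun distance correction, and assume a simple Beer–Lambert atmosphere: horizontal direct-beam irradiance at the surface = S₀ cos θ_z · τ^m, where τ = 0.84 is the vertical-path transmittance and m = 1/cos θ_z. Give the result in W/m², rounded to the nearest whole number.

439 W/m²

cos θ_z = sin φ sin δ + cos φ cos δ cos H = (0.3007)(0.1857) + (0.9537)(0.9826)(0.4399) = 0.4681.
Air mass m = 1/cos θ_z = 1/0.4681 = 2.136; τ^m = 0.84^2.136 = 0.6891.
Surface direct beam = 1360 × 0.4681 × 0.6891 = 438.69 W/m².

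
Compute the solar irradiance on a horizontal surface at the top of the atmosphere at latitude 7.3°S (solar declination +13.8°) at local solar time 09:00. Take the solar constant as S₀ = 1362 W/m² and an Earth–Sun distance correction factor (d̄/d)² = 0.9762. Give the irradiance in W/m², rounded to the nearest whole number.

865 W/m²

Hour angle H = 15° × (9 − 12) = -45.00°.
cos θ_z = sin(-7.3°) sin(13.8°) + cos(-7.3°) cos(13.8°) cos(-45.00°) = -0.0303 + 0.6811 = 0.6508.
Top-of-atmosphere irradiance = S₀ (d̄/d)² cos θ_z = 1362 × 0.9762 × 0.6508 = 865.29 W/m².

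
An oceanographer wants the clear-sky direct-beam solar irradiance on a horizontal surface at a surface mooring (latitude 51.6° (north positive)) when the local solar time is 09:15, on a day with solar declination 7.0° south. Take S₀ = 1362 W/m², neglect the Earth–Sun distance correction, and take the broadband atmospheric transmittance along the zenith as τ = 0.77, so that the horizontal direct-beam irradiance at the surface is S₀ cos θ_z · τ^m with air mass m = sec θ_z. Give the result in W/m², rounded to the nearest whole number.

246 W/m²

Hour angle H = 15° × (9.25 − 12) = -41.25°.
cos θ_z = sin(51.6°) sin(-7.0°) + cos(51.6°) cos(-7.0°) cos(-41.25°) = -0.0955 + 0.4635 = 0.3680.
Air mass m = 1/cos θ_z = 1/0.3680 = 2.717; τ^m = 0.77^2.717 = 0.4916.
Surface direct beam = 1362 × 0.3680 × 0.4916 = 246.40 W/m².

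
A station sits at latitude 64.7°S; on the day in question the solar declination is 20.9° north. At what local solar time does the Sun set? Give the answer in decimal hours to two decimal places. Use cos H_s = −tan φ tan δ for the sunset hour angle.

14.41 h

−tan φ tan δ = −(-2.1155)(0.3819) = 0.8079; H_s = arccos(0.8079) = 36.11°.
Sunset is at 12 + H_s/15 = 12 + 2.407 = 14.407 h local solar time.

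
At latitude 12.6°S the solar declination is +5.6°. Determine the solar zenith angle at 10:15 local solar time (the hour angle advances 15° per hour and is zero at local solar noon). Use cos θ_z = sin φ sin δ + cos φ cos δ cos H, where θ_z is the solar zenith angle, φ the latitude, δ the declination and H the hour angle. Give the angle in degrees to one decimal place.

31.8°

Hour angle H = 15° × (10.25 − 12) = -26.25°.
With φ = -12.6°, δ = 5.6°, H = -26.25°: sin φ sin δ = -0.0213, cos φ cos δ cos H = 0.8711, so cos θ_z = 0.8498.
θ_z = arccos(0.8498) = 31.81°.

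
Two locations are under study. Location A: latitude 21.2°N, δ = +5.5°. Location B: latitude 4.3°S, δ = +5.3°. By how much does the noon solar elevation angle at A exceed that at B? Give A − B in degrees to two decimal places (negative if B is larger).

-6.10°

A: 90° − |21.2 − (5.5)| = 74.30°.
B: 90° − |-4.3 − (5.3)| = 80.40°.
A − B = 74.30 − 80.40 = -6.10°.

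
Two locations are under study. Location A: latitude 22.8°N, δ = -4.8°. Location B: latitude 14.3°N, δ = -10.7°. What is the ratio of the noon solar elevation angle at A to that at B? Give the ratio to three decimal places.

A: 90° − |22.8 − (-4.8)| = 62.40°.
B: 90° − |14.3 − (-10.7)| = 65.00°.
Ratio A/B = 62.4000 / 65.0000 = 0.9600.

0.960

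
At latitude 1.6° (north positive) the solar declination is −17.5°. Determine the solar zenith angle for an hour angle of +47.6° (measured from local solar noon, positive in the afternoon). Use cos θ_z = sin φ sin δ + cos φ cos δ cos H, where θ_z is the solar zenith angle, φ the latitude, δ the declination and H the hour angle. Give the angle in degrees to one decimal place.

cos θ_z = sin(1.6°) sin(-17.5°) + cos(1.6°) cos(-17.5°) cos(47.60°) = -0.0084 + 0.6428 = 0.6344.
θ_z = arccos(0.6344) = 50.62°.

50.6°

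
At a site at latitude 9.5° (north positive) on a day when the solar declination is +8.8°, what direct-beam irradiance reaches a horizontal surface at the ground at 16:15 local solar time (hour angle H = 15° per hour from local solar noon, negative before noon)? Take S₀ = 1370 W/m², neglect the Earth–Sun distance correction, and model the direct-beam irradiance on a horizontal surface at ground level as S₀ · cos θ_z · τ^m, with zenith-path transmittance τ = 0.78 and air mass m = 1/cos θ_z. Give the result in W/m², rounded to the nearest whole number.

Hour angle H = 15° × (16.25 − 12) = 63.75°.
cos θ_z = sin φ sin δ + cos φ cos δ cos H = (0.1650)(0.1530) + (0.9863)(0.9882)(0.4423) = 0.4563.
Air mass m = 1/cos θ_z = 1/0.4563 = 2.192; τ^m = 0.78^2.192 = 0.5801.
Surface direct beam = 1370 × 0.4563 × 0.5801 = 362.64 W/m².

363 W/m²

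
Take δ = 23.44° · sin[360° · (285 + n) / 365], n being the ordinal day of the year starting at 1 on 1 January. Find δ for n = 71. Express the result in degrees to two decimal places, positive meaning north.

360 × (285 + 71) / 365 = 351.123°; sin(351.123°) = -0.1543.
δ = 23.44 × -0.1543 = -3.617° ≈ -3.62°.

-3.62°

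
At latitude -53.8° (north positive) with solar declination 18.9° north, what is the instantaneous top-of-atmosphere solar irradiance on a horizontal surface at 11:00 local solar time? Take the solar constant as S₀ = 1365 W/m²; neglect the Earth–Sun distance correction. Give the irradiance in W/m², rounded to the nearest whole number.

Hour angle H = 15° × (11 − 12) = -15.00°.
cos θ_z = sin φ sin δ + cos φ cos δ cos H = (-0.8070)(0.3239) + (0.5906)(0.9461)(0.9659) = 0.2783.
Top-of-atmosphere irradiance = S₀ cos θ_z = 1365 × 0.2783 = 379.88 W/m².

380 W/m²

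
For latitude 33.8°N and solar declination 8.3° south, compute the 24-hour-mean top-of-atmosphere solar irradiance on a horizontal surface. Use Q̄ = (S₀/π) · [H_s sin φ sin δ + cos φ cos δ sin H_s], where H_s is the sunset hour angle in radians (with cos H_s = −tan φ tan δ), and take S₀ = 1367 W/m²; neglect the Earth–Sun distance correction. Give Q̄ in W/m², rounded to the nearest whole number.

The sunset hour angle satisfies cos H_s = −tan φ tan δ = 0.0977, giving H_s = 84.39°. In radians, H_s = 1.4729.
H_s sin φ sin δ = 1.4729 × 0.5563 × -0.1444 = -0.1183.
cos φ cos δ sin H_s = 0.8310 × 0.9895 × 0.9952 = 0.8183.
Q̄ = (1367/π) × (-0.1183 + 0.8183) = 435.13 × 0.7000 = 304.59 W/m².

305 W/m²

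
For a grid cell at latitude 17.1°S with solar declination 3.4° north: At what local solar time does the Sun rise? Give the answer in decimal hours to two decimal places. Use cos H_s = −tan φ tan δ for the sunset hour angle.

6.07 h

−tan φ tan δ = −(-0.3076)(0.0594) = 0.0183; H_s = arccos(0.0183) = 88.95°.
Sunrise is at 12 − H_s/15 = 12 − 5.930 = 6.070 h local solar time.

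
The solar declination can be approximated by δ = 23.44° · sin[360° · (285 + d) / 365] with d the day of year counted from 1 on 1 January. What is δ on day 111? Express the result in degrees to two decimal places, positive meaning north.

360 × (285 + 111) / 365 = 390.575°; sin(390.575°) = 0.5087.
δ = 23.44 × 0.5087 = 11.924° ≈ +11.92°.

+11.92°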